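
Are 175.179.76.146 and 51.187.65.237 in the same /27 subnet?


Mask: 255.255.255.224
175.179.76.146 AND mask = 175.179.76.128
51.187.65.237 AND mask = 51.187.65.224
No, different subnets (175.179.76.128 vs 51.187.65.224)


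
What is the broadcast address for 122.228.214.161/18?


Network: 122.228.192.0/18
Host bits = 14
Set all host bits to 1:
Broadcast: 122.228.255.255


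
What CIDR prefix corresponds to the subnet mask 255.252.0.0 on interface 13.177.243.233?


Binary: 11111111.11111100.00000000.00000000
Count leading 1s
Prefix: /14


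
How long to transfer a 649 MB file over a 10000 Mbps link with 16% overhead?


Effective throughput = 10000 * (1 - 16/100) = 8400 Mbps
File size in Mb = 649 * 8 = 5192 Mb
Time = 5192 / 8400
Time = 0.6181 seconds


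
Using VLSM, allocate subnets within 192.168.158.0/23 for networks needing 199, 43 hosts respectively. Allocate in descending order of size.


199 hosts -> /24 (254 usable): 192.168.158.0/24
43 hosts -> /26 (62 usable): 192.168.159.0/26
Allocation: 192.168.158.0/24 (199 hosts, 254 usable); 192.168.159.0/26 (43 hosts, 62 usable)


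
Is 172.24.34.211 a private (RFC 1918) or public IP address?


RFC 1918 private ranges:
  10.0.0.0/8 (10.0.0.0 - 10.255.255.255)
  172.16.0.0/12 (172.16.0.0 - 172.31.255.255)
  192.168.0.0/16 (192.168.0.0 - 192.168.255.255)
Private (in 172.16.0.0/12)


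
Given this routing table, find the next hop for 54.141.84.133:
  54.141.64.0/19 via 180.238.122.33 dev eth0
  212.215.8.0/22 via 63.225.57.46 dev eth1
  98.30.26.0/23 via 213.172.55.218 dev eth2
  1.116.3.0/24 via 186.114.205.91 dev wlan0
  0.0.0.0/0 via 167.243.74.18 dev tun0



Longest prefix match for 54.141.84.133:
  /19 54.141.64.0: MATCH
  /22 212.215.8.0: no
  /23 98.30.26.0: no
  /24 1.116.3.0: no
  /0 0.0.0.0: MATCH
Selected: next-hop 180.238.122.33 via eth0 (matched /19)


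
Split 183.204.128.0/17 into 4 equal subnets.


New prefix = 17 + 2 = 19
Each subnet has 8192 addresses
  183.204.128.0/19
  183.204.160.0/19
  183.204.192.0/19
  183.204.224.0/19
Subnets: 183.204.128.0/19, 183.204.160.0/19, 183.204.192.0/19, 183.204.224.0/19


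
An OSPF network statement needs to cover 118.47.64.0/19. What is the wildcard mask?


Subnet mask: 255.255.224.0
Wildcard = 255.255.255.255 - subnet mask
255 - 255 = 0
255 - 255 = 0
255 - 224 = 31
255 - 0 = 255
Wildcard: 0.0.31.255


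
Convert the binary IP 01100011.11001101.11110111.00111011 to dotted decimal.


01100011 = 99
11001101 = 205
11110111 = 247
00111011 = 59
IP: 99.205.247.59


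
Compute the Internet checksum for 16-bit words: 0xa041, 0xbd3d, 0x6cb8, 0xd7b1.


Sum all words (with carry folding):
+ 0xa041 = 0xa041
+ 0xbd3d = 0x5d7f
+ 0x6cb8 = 0xca37
+ 0xd7b1 = 0xa1e9
One's complement: ~0xa1e9
Checksum = 0x5e16


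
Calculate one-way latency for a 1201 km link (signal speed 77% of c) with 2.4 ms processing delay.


Speed = 0.77 * 3e5 km/s = 231000 km/s
Propagation delay = 1201 / 231000 = 0.0052 s = 5.1991 ms
Processing delay = 2.4 ms
Total one-way latency = 7.5991 ms


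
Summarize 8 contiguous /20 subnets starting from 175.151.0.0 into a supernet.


Original prefix: /20
Number of subnets: 8 = 2^3
New prefix = 20 - 3 = 17
Supernet: 175.151.0.0/17


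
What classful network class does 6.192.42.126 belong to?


First octet: 6
Binary: 00000110
0xxxxxxx -> Class A (1-126)
Class A, default mask 255.0.0.0 (/8)


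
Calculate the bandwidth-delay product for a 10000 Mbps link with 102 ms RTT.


BDP = bandwidth * RTT
= 10000 Mbps * 102 ms
= 10000 * 1e6 * 102 / 1000 bits
= 1020000000 bits
= 127500000 bytes
= 124511.7188 KB
BDP = 1020000000 bits (127500000 bytes)


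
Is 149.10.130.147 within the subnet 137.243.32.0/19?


Subnet network: 137.243.32.0
Test IP AND mask: 149.10.128.0
No, 149.10.130.147 is not in 137.243.32.0/19


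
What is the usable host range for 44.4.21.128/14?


Network: 44.4.0.0
Broadcast: 44.7.255.255
First usable = network + 1
Last usable = broadcast - 1
Range: 44.4.0.1 to 44.7.255.254


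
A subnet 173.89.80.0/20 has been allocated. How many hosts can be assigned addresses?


Host bits = 32 - 20 = 12
Total addresses = 2^12 = 4096
Usable = total - 2 (network and broadcast)
Usable hosts: 4094


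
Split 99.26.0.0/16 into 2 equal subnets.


New prefix = 16 + 1 = 17
Each subnet has 32768 addresses
  99.26.0.0/17
  99.26.128.0/17
Subnets: 99.26.0.0/17, 99.26.128.0/17


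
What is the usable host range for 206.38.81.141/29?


Network: 206.38.81.136
Broadcast: 206.38.81.143
First usable = network + 1
Last usable = broadcast - 1
Range: 206.38.81.137 to 206.38.81.142


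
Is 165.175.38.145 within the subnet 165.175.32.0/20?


Subnet network: 165.175.32.0
Test IP AND mask: 165.175.32.0
Yes, 165.175.38.145 is in 165.175.32.0/20


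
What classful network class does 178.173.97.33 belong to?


First octet: 178
Binary: 10110010
10xxxxxx -> Class B (128-191)
Class B, default mask 255.255.0.0 (/16)


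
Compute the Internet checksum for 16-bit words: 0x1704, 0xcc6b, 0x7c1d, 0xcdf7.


Sum all words (with carry folding):
+ 0x1704 = 0x1704
+ 0xcc6b = 0xe36f
+ 0x7c1d = 0x5f8d
+ 0xcdf7 = 0x2d85
One's complement: ~0x2d85
Checksum = 0xd27a


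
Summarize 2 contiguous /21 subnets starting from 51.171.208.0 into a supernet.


Original prefix: /21
Number of subnets: 2 = 2^1
New prefix = 21 - 1 = 20
Supernet: 51.171.208.0/20


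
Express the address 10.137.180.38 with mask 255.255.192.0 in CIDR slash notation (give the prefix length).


Binary: 11111111.11111111.11000000.00000000
Count leading 1s
Prefix: /18


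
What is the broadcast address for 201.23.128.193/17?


Network: 201.23.128.0/17
Host bits = 15
Set all host bits to 1:
Broadcast: 201.23.255.255


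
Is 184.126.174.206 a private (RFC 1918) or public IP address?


RFC 1918 private ranges:
  10.0.0.0/8 (10.0.0.0 - 10.255.255.255)
  172.16.0.0/12 (172.16.0.0 - 172.31.255.255)
  192.168.0.0/16 (192.168.0.0 - 192.168.255.255)
Public (not in any RFC 1918 range)


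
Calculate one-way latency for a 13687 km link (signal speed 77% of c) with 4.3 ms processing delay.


Speed = 0.77 * 3e5 km/s = 231000 km/s
Propagation delay = 13687 / 231000 = 0.0593 s = 59.2511 ms
Processing delay = 4.3 ms
Total one-way latency = 63.5511 ms


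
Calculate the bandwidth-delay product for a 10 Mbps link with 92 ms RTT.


BDP = bandwidth * RTT
= 10 Mbps * 92 ms
= 10 * 1e6 * 92 / 1000 bits
= 920000 bits
= 115000 bytes
= 112.3047 KB
BDP = 920000 bits (115000 bytes)


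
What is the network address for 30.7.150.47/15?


IP:   00011110.00000111.10010110.00101111
Mask: 11111111.11111110.00000000.00000000
AND operation:
Net:  00011110.00000110.00000000.00000000
Network: 30.6.0.0/15


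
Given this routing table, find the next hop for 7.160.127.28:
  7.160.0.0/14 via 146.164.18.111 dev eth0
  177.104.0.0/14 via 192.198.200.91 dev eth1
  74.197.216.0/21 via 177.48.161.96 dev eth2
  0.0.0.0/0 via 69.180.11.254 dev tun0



Longest prefix match for 7.160.127.28:
  /14 7.160.0.0: MATCH
  /14 177.104.0.0: no
  /21 74.197.216.0: no
  /0 0.0.0.0: MATCH
Selected: next-hop 146.164.18.111 via eth0 (matched /14)


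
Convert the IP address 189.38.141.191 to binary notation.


189 = 10111101
38 = 00100110
141 = 10001101
191 = 10111111
Binary: 10111101.00100110.10001101.10111111


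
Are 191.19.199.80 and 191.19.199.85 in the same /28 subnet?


Mask: 255.255.255.240
191.19.199.80 AND mask = 191.19.199.80
191.19.199.85 AND mask = 191.19.199.80
Yes, same subnet (191.19.199.80)


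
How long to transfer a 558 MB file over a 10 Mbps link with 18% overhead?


Effective throughput = 10 * (1 - 18/100) = 8.2 Mbps
File size in Mb = 558 * 8 = 4464 Mb
Time = 4464 / 8.2
Time = 544.3902 seconds


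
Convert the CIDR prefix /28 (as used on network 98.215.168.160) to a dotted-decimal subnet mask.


/28 means 28 network bits, 4 host bits
Binary: 11111111111111111111111111110000
Mask: 255.255.255.240


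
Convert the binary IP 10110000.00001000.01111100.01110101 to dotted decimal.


10110000 = 176
00001000 = 8
01111100 = 124
01110101 = 117
IP: 176.8.124.117


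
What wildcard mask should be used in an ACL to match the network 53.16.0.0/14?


Subnet mask: 255.252.0.0
Wildcard = 255.255.255.255 - subnet mask
255 - 255 = 0
255 - 252 = 3
255 - 0 = 255
255 - 0 = 255
Wildcard: 0.3.255.255


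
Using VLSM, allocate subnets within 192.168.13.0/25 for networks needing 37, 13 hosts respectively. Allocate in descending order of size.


37 hosts -> /26 (62 usable): 192.168.13.0/26
13 hosts -> /28 (14 usable): 192.168.13.64/28
Allocation: 192.168.13.0/26 (37 hosts, 62 usable); 192.168.13.64/28 (13 hosts, 14 usable)


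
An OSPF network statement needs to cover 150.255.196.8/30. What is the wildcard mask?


Subnet mask: 255.255.255.252
Wildcard = 255.255.255.255 - subnet mask
255 - 255 = 0
255 - 255 = 0
255 - 255 = 0
255 - 252 = 3
Wildcard: 0.0.0.3


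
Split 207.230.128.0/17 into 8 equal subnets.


New prefix = 17 + 3 = 20
Each subnet has 4096 addresses
  207.230.128.0/20
  207.230.144.0/20
  207.230.160.0/20
  207.230.176.0/20
  207.230.192.0/20
  207.230.208.0/20
  207.230.224.0/20
  207.230.240.0/20
Subnets: 207.230.128.0/20, 207.230.144.0/20, 207.230.160.0/20, 207.230.176.0/20, 207.230.192.0/20, 207.230.208.0/20, 207.230.224.0/20, 207.230.240.0/20


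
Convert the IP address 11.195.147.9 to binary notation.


11 = 00001011
195 = 11000011
147 = 10010011
9 = 00001001
Binary: 00001011.11000011.10010011.00001001


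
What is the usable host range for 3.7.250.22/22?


Network: 3.7.248.0
Broadcast: 3.7.251.255
First usable = network + 1
Last usable = broadcast - 1
Range: 3.7.248.1 to 3.7.251.254


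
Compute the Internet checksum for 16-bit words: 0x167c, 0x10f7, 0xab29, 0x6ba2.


Sum all words (with carry folding):
+ 0x167c = 0x167c
+ 0x10f7 = 0x2773
+ 0xab29 = 0xd29c
+ 0x6ba2 = 0x3e3f
One's complement: ~0x3e3f
Checksum = 0xc1c0


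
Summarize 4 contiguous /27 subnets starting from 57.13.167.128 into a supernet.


Original prefix: /27
Number of subnets: 4 = 2^2
New prefix = 27 - 2 = 25
Supernet: 57.13.167.128/25


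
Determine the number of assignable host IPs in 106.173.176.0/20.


Host bits = 32 - 20 = 12
Total addresses = 2^12 = 4096
Usable = total - 2 (network and broadcast)
Usable hosts: 4094


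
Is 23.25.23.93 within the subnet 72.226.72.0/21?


Subnet network: 72.226.72.0
Test IP AND mask: 23.25.16.0
No, 23.25.23.93 is not in 72.226.72.0/21


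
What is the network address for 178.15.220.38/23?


IP:   10110010.00001111.11011100.00100110
Mask: 11111111.11111111.11111110.00000000
AND operation:
Net:  10110010.00001111.11011100.00000000
Network: 178.15.220.0/23


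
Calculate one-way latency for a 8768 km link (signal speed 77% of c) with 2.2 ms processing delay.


Speed = 0.77 * 3e5 km/s = 231000 km/s
Propagation delay = 8768 / 231000 = 0.038 s = 37.9567 ms
Processing delay = 2.2 ms
Total one-way latency = 40.1567 ms


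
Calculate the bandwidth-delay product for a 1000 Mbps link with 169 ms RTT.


BDP = bandwidth * RTT
= 1000 Mbps * 169 ms
= 1000 * 1e6 * 169 / 1000 bits
= 169000000 bits
= 21125000 bytes
= 20629.8828 KB
BDP = 169000000 bits (21125000 bytes)


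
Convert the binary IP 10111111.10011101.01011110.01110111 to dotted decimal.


10111111 = 191
10011101 = 157
01011110 = 94
01110111 = 119
IP: 191.157.94.119


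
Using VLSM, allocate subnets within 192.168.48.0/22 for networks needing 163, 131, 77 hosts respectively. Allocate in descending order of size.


163 hosts -> /24 (254 usable): 192.168.48.0/24
131 hosts -> /24 (254 usable): 192.168.49.0/24
77 hosts -> /25 (126 usable): 192.168.50.0/25
Allocation: 192.168.48.0/24 (163 hosts, 254 usable); 192.168.49.0/24 (131 hosts, 254 usable); 192.168.50.0/25 (77 hosts, 126 usable)


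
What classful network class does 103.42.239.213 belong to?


First octet: 103
Binary: 01100111
0xxxxxxx -> Class A (1-126)
Class A, default mask 255.0.0.0 (/8)


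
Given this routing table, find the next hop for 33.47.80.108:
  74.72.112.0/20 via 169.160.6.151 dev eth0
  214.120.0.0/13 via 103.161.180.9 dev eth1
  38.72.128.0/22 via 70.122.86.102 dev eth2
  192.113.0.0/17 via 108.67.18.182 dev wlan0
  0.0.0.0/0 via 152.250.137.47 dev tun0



Longest prefix match for 33.47.80.108:
  /20 74.72.112.0: no
  /13 214.120.0.0: no
  /22 38.72.128.0: no
  /17 192.113.0.0: no
  /0 0.0.0.0: MATCH
Selected: next-hop 152.250.137.47 via tun0 (matched /0)


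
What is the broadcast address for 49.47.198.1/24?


Network: 49.47.198.0/24
Host bits = 8
Set all host bits to 1:
Broadcast: 49.47.198.255


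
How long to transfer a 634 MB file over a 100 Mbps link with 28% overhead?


Effective throughput = 100 * (1 - 28/100) = 72 Mbps
File size in Mb = 634 * 8 = 5072 Mb
Time = 5072 / 72
Time = 70.4444 seconds


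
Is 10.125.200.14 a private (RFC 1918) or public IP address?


RFC 1918 private ranges:
  10.0.0.0/8 (10.0.0.0 - 10.255.255.255)
  172.16.0.0/12 (172.16.0.0 - 172.31.255.255)
  192.168.0.0/16 (192.168.0.0 - 192.168.255.255)
Private (in 10.0.0.0/8)


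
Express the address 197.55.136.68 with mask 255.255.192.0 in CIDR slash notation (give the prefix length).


Binary: 11111111.11111111.11000000.00000000
Count leading 1s
Prefix: /18


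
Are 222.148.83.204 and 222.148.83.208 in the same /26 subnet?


Mask: 255.255.255.192
222.148.83.204 AND mask = 222.148.83.192
222.148.83.208 AND mask = 222.148.83.192
Yes, same subnet (222.148.83.192)


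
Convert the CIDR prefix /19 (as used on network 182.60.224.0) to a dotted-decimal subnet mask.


/19 means 19 network bits, 13 host bits
Binary: 11111111111111111110000000000000
Mask: 255.255.224.0


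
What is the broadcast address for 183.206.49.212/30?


Network: 183.206.49.212/30
Host bits = 2
Set all host bits to 1:
Broadcast: 183.206.49.215


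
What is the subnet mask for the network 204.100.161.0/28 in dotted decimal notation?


/28 means 28 network bits, 4 host bits
Binary: 11111111111111111111111111110000
Mask: 255.255.255.240


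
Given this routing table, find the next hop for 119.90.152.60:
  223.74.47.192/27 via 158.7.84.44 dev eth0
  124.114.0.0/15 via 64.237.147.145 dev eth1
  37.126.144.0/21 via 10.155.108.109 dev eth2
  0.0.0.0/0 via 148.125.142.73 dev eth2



Longest prefix match for 119.90.152.60:
  /27 223.74.47.192: no
  /15 124.114.0.0: no
  /21 37.126.144.0: no
  /0 0.0.0.0: MATCH
Selected: next-hop 148.125.142.73 via eth2 (matched /0)


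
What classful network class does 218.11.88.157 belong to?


First octet: 218
Binary: 11011010
110xxxxx -> Class C (192-223)
Class C, default mask 255.255.255.0 (/24)


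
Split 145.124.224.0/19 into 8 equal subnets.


New prefix = 19 + 3 = 22
Each subnet has 1024 addresses
  145.124.224.0/22
  145.124.228.0/22
  145.124.232.0/22
  145.124.236.0/22
  145.124.240.0/22
  145.124.244.0/22
  145.124.248.0/22
  145.124.252.0/22
Subnets: 145.124.224.0/22, 145.124.228.0/22, 145.124.232.0/22, 145.124.236.0/22, 145.124.240.0/22, 145.124.244.0/22, 145.124.248.0/22, 145.124.252.0/22


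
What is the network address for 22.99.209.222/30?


IP:   00010110.01100011.11010001.11011110
Mask: 11111111.11111111.11111111.11111100
AND operation:
Net:  00010110.01100011.11010001.11011100
Network: 22.99.209.220/30


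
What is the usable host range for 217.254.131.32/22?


Network: 217.254.128.0
Broadcast: 217.254.131.255
First usable = network + 1
Last usable = broadcast - 1
Range: 217.254.128.1 to 217.254.131.254


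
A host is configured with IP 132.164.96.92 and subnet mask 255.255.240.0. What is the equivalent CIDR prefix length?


Binary: 11111111.11111111.11110000.00000000
Count leading 1s
Prefix: /20


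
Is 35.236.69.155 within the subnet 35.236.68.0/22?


Subnet network: 35.236.68.0
Test IP AND mask: 35.236.68.0
Yes, 35.236.69.155 is in 35.236.68.0/22


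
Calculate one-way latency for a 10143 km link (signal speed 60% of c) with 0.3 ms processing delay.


Speed = 0.6 * 3e5 km/s = 180000 km/s
Propagation delay = 10143 / 180000 = 0.0563 s = 56.35 ms
Processing delay = 0.3 ms
Total one-way latency = 56.65 ms


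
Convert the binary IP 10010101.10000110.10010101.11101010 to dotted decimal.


10010101 = 149
10000110 = 134
10010101 = 149
11101010 = 234
IP: 149.134.149.234


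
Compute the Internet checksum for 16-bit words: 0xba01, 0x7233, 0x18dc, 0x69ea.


Sum all words (with carry folding):
+ 0xba01 = 0xba01
+ 0x7233 = 0x2c35
+ 0x18dc = 0x4511
+ 0x69ea = 0xaefb
One's complement: ~0xaefb
Checksum = 0x5104


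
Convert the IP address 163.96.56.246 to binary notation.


163 = 10100011
96 = 01100000
56 = 00111000
246 = 11110110
Binary: 10100011.01100000.00111000.11110110


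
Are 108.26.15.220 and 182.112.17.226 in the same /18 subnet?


Mask: 255.255.192.0
108.26.15.220 AND mask = 108.26.0.0
182.112.17.226 AND mask = 182.112.0.0
No, different subnets (108.26.0.0 vs 182.112.0.0)


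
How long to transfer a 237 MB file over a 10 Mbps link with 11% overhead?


Effective throughput = 10 * (1 - 11/100) = 8.9 Mbps
File size in Mb = 237 * 8 = 1896 Mb
Time = 1896 / 8.9
Time = 213.0337 seconds


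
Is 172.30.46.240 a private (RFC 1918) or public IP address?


RFC 1918 private ranges:
  10.0.0.0/8 (10.0.0.0 - 10.255.255.255)
  172.16.0.0/12 (172.16.0.0 - 172.31.255.255)
  192.168.0.0/16 (192.168.0.0 - 192.168.255.255)
Private (in 172.16.0.0/12)


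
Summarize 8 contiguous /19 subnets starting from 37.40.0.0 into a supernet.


Original prefix: /19
Number of subnets: 8 = 2^3
New prefix = 19 - 3 = 16
Supernet: 37.40.0.0/16


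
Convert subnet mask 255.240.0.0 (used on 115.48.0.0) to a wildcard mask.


Subnet mask: 255.240.0.0
Wildcard = 255.255.255.255 - subnet mask
255 - 255 = 0
255 - 240 = 15
255 - 0 = 255
255 - 0 = 255
Wildcard: 0.15.255.255


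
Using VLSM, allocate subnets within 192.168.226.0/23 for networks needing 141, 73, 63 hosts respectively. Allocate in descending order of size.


141 hosts -> /24 (254 usable): 192.168.226.0/24
73 hosts -> /25 (126 usable): 192.168.227.0/25
63 hosts -> /25 (126 usable): 192.168.227.128/25
Allocation: 192.168.226.0/24 (141 hosts, 254 usable); 192.168.227.0/25 (73 hosts, 126 usable); 192.168.227.128/25 (63 hosts, 126 usable)


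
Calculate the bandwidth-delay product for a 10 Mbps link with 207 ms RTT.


BDP = bandwidth * RTT
= 10 Mbps * 207 ms
= 10 * 1e6 * 207 / 1000 bits
= 2070000 bits
= 258750 bytes
= 252.6855 KB
BDP = 2070000 bits (258750 bytes)


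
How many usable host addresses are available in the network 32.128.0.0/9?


Host bits = 32 - 9 = 23
Total addresses = 2^23 = 8388608
Usable = total - 2 (network and broadcast)
Usable hosts: 8388606


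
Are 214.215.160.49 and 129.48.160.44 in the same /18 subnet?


Mask: 255.255.192.0
214.215.160.49 AND mask = 214.215.128.0
129.48.160.44 AND mask = 129.48.128.0
No, different subnets (214.215.128.0 vs 129.48.128.0)


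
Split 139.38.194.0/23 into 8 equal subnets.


New prefix = 23 + 3 = 26
Each subnet has 64 addresses
  139.38.194.0/26
  139.38.194.64/26
  139.38.194.128/26
  139.38.194.192/26
  139.38.195.0/26
  139.38.195.64/26
  139.38.195.128/26
  139.38.195.192/26
Subnets: 139.38.194.0/26, 139.38.194.64/26, 139.38.194.128/26, 139.38.194.192/26, 139.38.195.0/26, 139.38.195.64/26, 139.38.195.128/26, 139.38.195.192/26


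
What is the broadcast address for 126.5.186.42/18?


Network: 126.5.128.0/18
Host bits = 14
Set all host bits to 1:
Broadcast: 126.5.191.255


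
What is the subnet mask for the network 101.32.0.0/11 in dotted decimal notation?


/11 means 11 network bits, 21 host bits
Binary: 11111111111000000000000000000000
Mask: 255.224.0.0


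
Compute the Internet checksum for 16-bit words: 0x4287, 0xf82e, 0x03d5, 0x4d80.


Sum all words (with carry folding):
+ 0x4287 = 0x4287
+ 0xf82e = 0x3ab6
+ 0x03d5 = 0x3e8b
+ 0x4d80 = 0x8c0b
One's complement: ~0x8c0b
Checksum = 0x73f4


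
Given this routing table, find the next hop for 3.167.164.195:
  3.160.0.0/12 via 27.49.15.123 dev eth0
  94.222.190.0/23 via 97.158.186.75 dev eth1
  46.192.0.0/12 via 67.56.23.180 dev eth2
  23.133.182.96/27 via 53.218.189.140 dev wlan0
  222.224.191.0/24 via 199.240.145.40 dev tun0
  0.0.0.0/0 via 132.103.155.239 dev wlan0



Longest prefix match for 3.167.164.195:
  /12 3.160.0.0: MATCH
  /23 94.222.190.0: no
  /12 46.192.0.0: no
  /27 23.133.182.96: no
  /24 222.224.191.0: no
  /0 0.0.0.0: MATCH
Selected: next-hop 27.49.15.123 via eth0 (matched /12)


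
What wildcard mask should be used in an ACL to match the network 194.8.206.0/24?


Subnet mask: 255.255.255.0
Wildcard = 255.255.255.255 - subnet mask
255 - 255 = 0
255 - 255 = 0
255 - 255 = 0
255 - 0 = 255
Wildcard: 0.0.0.255


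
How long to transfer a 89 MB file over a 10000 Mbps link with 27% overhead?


Effective throughput = 10000 * (1 - 27/100) = 7300 Mbps
File size in Mb = 89 * 8 = 712 Mb
Time = 712 / 7300
Time = 0.0975 seconds


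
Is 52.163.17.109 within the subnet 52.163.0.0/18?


Subnet network: 52.163.0.0
Test IP AND mask: 52.163.0.0
Yes, 52.163.17.109 is in 52.163.0.0/18


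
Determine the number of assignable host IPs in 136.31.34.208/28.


Host bits = 32 - 28 = 4
Total addresses = 2^4 = 16
Usable = total - 2 (network and broadcast)
Usable hosts: 14


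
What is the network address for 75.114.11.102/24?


IP:   01001011.01110010.00001011.01100110
Mask: 11111111.11111111.11111111.00000000
AND operation:
Net:  01001011.01110010.00001011.00000000
Network: 75.114.11.0/24


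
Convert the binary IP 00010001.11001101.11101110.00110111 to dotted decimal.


00010001 = 17
11001101 = 205
11101110 = 238
00110111 = 55
IP: 17.205.238.55


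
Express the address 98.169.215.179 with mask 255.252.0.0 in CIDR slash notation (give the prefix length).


Binary: 11111111.11111100.00000000.00000000
Count leading 1s
Prefix: /14


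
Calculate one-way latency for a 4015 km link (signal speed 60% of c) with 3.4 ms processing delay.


Speed = 0.6 * 3e5 km/s = 180000 km/s
Propagation delay = 4015 / 180000 = 0.0223 s = 22.3056 ms
Processing delay = 3.4 ms
Total one-way latency = 25.7056 ms


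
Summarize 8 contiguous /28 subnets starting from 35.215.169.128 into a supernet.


Original prefix: /28
Number of subnets: 8 = 2^3
New prefix = 28 - 3 = 25
Supernet: 35.215.169.128/25


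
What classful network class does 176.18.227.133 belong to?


First octet: 176
Binary: 10110000
10xxxxxx -> Class B (128-191)
Class B, default mask 255.255.0.0 (/16)


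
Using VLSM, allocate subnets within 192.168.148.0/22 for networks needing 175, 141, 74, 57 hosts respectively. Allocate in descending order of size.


175 hosts -> /24 (254 usable): 192.168.148.0/24
141 hosts -> /24 (254 usable): 192.168.149.0/24
74 hosts -> /25 (126 usable): 192.168.150.0/25
57 hosts -> /26 (62 usable): 192.168.150.128/26
Allocation: 192.168.148.0/24 (175 hosts, 254 usable); 192.168.149.0/24 (141 hosts, 254 usable); 192.168.150.0/25 (74 hosts, 126 usable); 192.168.150.128/26 (57 hosts, 62 usable)


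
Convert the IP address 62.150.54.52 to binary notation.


62 = 00111110
150 = 10010110
54 = 00110110
52 = 00110100
Binary: 00111110.10010110.00110110.00110100


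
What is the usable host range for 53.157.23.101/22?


Network: 53.157.20.0
Broadcast: 53.157.23.255
First usable = network + 1
Last usable = broadcast - 1
Range: 53.157.20.1 to 53.157.23.254


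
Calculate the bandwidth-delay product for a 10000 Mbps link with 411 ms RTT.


BDP = bandwidth * RTT
= 10000 Mbps * 411 ms
= 10000 * 1e6 * 411 / 1000 bits
= 4110000000 bits
= 513750000 bytes
= 501708.9844 KB
BDP = 4110000000 bits (513750000 bytes)


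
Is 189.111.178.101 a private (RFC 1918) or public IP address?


RFC 1918 private ranges:
  10.0.0.0/8 (10.0.0.0 - 10.255.255.255)
  172.16.0.0/12 (172.16.0.0 - 172.31.255.255)
  192.168.0.0/16 (192.168.0.0 - 192.168.255.255)
Public (not in any RFC 1918 range)


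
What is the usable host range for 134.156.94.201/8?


Network: 134.0.0.0
Broadcast: 134.255.255.255
First usable = network + 1
Last usable = broadcast - 1
Range: 134.0.0.1 to 134.255.255.254


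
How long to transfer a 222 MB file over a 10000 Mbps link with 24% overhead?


Effective throughput = 10000 * (1 - 24/100) = 7600 Mbps
File size in Mb = 222 * 8 = 1776 Mb
Time = 1776 / 7600
Time = 0.2337 seconds


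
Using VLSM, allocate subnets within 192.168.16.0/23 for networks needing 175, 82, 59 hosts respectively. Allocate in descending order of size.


175 hosts -> /24 (254 usable): 192.168.16.0/24
82 hosts -> /25 (126 usable): 192.168.17.0/25
59 hosts -> /26 (62 usable): 192.168.17.128/26
Allocation: 192.168.16.0/24 (175 hosts, 254 usable); 192.168.17.0/25 (82 hosts, 126 usable); 192.168.17.128/26 (59 hosts, 62 usable)


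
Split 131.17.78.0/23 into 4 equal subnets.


New prefix = 23 + 2 = 25
Each subnet has 128 addresses
  131.17.78.0/25
  131.17.78.128/25
  131.17.79.0/25
  131.17.79.128/25
Subnets: 131.17.78.0/25, 131.17.78.128/25, 131.17.79.0/25, 131.17.79.128/25


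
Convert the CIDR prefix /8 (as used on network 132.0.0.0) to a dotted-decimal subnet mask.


/8 means 8 network bits, 24 host bits
Binary: 11111111000000000000000000000000
Mask: 255.0.0.0


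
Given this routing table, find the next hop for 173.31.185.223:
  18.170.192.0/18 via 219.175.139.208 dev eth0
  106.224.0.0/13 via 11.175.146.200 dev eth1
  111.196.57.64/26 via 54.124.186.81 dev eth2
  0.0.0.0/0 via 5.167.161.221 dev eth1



Longest prefix match for 173.31.185.223:
  /18 18.170.192.0: no
  /13 106.224.0.0: no
  /26 111.196.57.64: no
  /0 0.0.0.0: MATCH
Selected: next-hop 5.167.161.221 via eth1 (matched /0)


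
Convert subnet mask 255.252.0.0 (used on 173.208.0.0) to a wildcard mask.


Subnet mask: 255.252.0.0
Wildcard = 255.255.255.255 - subnet mask
255 - 255 = 0
255 - 252 = 3
255 - 0 = 255
255 - 0 = 255
Wildcard: 0.3.255.255


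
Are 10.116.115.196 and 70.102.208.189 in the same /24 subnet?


Mask: 255.255.255.0
10.116.115.196 AND mask = 10.116.115.0
70.102.208.189 AND mask = 70.102.208.0
No, different subnets (10.116.115.0 vs 70.102.208.0)


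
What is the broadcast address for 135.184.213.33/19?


Network: 135.184.192.0/19
Host bits = 13
Set all host bits to 1:
Broadcast: 135.184.223.255


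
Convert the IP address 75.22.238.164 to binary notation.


75 = 01001011
22 = 00010110
238 = 11101110
164 = 10100100
Binary: 01001011.00010110.11101110.10100100


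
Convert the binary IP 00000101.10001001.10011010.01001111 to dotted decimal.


00000101 = 5
10001001 = 137
10011010 = 154
01001111 = 79
IP: 5.137.154.79


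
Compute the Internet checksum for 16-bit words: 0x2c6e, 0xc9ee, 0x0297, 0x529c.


Sum all words (with carry folding):
+ 0x2c6e = 0x2c6e
+ 0xc9ee = 0xf65c
+ 0x0297 = 0xf8f3
+ 0x529c = 0x4b90
One's complement: ~0x4b90
Checksum = 0xb46f


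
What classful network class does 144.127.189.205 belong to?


First octet: 144
Binary: 10010000
10xxxxxx -> Class B (128-191)
Class B, default mask 255.255.0.0 (/16)


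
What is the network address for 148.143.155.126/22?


IP:   10010100.10001111.10011011.01111110
Mask: 11111111.11111111.11111100.00000000
AND operation:
Net:  10010100.10001111.10011000.00000000
Network: 148.143.152.0/22


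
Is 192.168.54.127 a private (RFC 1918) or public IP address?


RFC 1918 private ranges:
  10.0.0.0/8 (10.0.0.0 - 10.255.255.255)
  172.16.0.0/12 (172.16.0.0 - 172.31.255.255)
  192.168.0.0/16 (192.168.0.0 - 192.168.255.255)
Private (in 192.168.0.0/16)


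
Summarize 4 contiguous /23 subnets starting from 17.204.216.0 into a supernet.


Original prefix: /23
Number of subnets: 4 = 2^2
New prefix = 23 - 2 = 21
Supernet: 17.204.216.0/21


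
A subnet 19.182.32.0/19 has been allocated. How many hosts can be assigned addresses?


Host bits = 32 - 19 = 13
Total addresses = 2^13 = 8192
Usable = total - 2 (network and broadcast)
Usable hosts: 8190


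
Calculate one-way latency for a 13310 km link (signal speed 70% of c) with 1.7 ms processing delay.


Speed = 0.7 * 3e5 km/s = 210000 km/s
Propagation delay = 13310 / 210000 = 0.0634 s = 63.381 ms
Processing delay = 1.7 ms
Total one-way latency = 65.081 ms


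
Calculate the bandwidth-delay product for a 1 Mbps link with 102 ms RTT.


BDP = bandwidth * RTT
= 1 Mbps * 102 ms
= 1 * 1e6 * 102 / 1000 bits
= 102000 bits
= 12750 bytes
= 12.4512 KB
BDP = 102000 bits (12750 bytes)


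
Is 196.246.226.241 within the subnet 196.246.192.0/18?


Subnet network: 196.246.192.0
Test IP AND mask: 196.246.192.0
Yes, 196.246.226.241 is in 196.246.192.0/18


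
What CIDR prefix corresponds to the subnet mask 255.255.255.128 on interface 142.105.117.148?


Binary: 11111111.11111111.11111111.10000000
Count leading 1s
Prefix: /25


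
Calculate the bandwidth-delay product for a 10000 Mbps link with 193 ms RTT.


BDP = bandwidth * RTT
= 10000 Mbps * 193 ms
= 10000 * 1e6 * 193 / 1000 bits
= 1930000000 bits
= 241250000 bytes
= 235595.7031 KB
BDP = 1930000000 bits (241250000 bytes)


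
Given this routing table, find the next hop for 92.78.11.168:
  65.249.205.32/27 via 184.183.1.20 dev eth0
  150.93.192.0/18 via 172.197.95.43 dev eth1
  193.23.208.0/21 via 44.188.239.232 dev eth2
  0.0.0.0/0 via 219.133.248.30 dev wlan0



Longest prefix match for 92.78.11.168:
  /27 65.249.205.32: no
  /18 150.93.192.0: no
  /21 193.23.208.0: no
  /0 0.0.0.0: MATCH
Selected: next-hop 219.133.248.30 via wlan0 (matched /0)


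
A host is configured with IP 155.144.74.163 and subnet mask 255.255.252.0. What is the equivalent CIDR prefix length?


Binary: 11111111.11111111.11111100.00000000
Count leading 1s
Prefix: /22


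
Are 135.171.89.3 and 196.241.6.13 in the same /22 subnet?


Mask: 255.255.252.0
135.171.89.3 AND mask = 135.171.88.0
196.241.6.13 AND mask = 196.241.4.0
No, different subnets (135.171.88.0 vs 196.241.4.0)


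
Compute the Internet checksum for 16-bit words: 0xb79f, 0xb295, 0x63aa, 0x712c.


Sum all words (with carry folding):
+ 0xb79f = 0xb79f
+ 0xb295 = 0x6a35
+ 0x63aa = 0xcddf
+ 0x712c = 0x3f0c
One's complement: ~0x3f0c
Checksum = 0xc0f3


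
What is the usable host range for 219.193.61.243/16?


Network: 219.193.0.0
Broadcast: 219.193.255.255
First usable = network + 1
Last usable = broadcast - 1
Range: 219.193.0.1 to 219.193.255.254


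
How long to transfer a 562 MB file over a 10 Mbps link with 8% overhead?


Effective throughput = 10 * (1 - 8/100) = 9.2 Mbps
File size in Mb = 562 * 8 = 4496 Mb
Time = 4496 / 9.2
Time = 488.6957 seconds


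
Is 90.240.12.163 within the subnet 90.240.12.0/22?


Subnet network: 90.240.12.0
Test IP AND mask: 90.240.12.0
Yes, 90.240.12.163 is in 90.240.12.0/22


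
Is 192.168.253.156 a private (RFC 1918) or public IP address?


RFC 1918 private ranges:
  10.0.0.0/8 (10.0.0.0 - 10.255.255.255)
  172.16.0.0/12 (172.16.0.0 - 172.31.255.255)
  192.168.0.0/16 (192.168.0.0 - 192.168.255.255)
Private (in 192.168.0.0/16)


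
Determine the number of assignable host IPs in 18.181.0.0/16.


Host bits = 32 - 16 = 16
Total addresses = 2^16 = 65536
Usable = total - 2 (network and broadcast)
Usable hosts: 65534


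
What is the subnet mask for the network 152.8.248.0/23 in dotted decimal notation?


/23 means 23 network bits, 9 host bits
Binary: 11111111111111111111111000000000
Mask: 255.255.254.0


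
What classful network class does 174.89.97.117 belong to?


First octet: 174
Binary: 10101110
10xxxxxx -> Class B (128-191)
Class B, default mask 255.255.0.0 (/16)


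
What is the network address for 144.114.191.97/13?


IP:   10010000.01110010.10111111.01100001
Mask: 11111111.11111000.00000000.00000000
AND operation:
Net:  10010000.01110000.00000000.00000000
Network: 144.112.0.0/13


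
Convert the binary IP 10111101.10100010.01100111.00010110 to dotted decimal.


10111101 = 189
10100010 = 162
01100111 = 103
00010110 = 22
IP: 189.162.103.22


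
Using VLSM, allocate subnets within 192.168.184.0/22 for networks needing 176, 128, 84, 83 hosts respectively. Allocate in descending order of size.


176 hosts -> /24 (254 usable): 192.168.184.0/24
128 hosts -> /24 (254 usable): 192.168.185.0/24
84 hosts -> /25 (126 usable): 192.168.186.0/25
83 hosts -> /25 (126 usable): 192.168.186.128/25
Allocation: 192.168.184.0/24 (176 hosts, 254 usable); 192.168.185.0/24 (128 hosts, 254 usable); 192.168.186.0/25 (84 hosts, 126 usable); 192.168.186.128/25 (83 hosts, 126 usable)


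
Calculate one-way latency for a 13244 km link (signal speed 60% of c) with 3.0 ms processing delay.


Speed = 0.6 * 3e5 km/s = 180000 km/s
Propagation delay = 13244 / 180000 = 0.0736 s = 73.5778 ms
Processing delay = 3.0 ms
Total one-way latency = 76.5778 ms


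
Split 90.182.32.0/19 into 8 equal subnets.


New prefix = 19 + 3 = 22
Each subnet has 1024 addresses
  90.182.32.0/22
  90.182.36.0/22
  90.182.40.0/22
  90.182.44.0/22
  90.182.48.0/22
  90.182.52.0/22
  90.182.56.0/22
  90.182.60.0/22
Subnets: 90.182.32.0/22, 90.182.36.0/22, 90.182.40.0/22, 90.182.44.0/22, 90.182.48.0/22, 90.182.52.0/22, 90.182.56.0/22, 90.182.60.0/22


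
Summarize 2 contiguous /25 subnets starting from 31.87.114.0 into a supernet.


Original prefix: /25
Number of subnets: 2 = 2^1
New prefix = 25 - 1 = 24
Supernet: 31.87.114.0/24


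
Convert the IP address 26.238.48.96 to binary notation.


26 = 00011010
238 = 11101110
48 = 00110000
96 = 01100000
Binary: 00011010.11101110.00110000.01100000


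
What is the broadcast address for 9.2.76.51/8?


Network: 9.0.0.0/8
Host bits = 24
Set all host bits to 1:
Broadcast: 9.255.255.255


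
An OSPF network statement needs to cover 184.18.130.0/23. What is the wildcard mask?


Subnet mask: 255.255.254.0
Wildcard = 255.255.255.255 - subnet mask
255 - 255 = 0
255 - 255 = 0
255 - 254 = 1
255 - 0 = 255
Wildcard: 0.0.1.255


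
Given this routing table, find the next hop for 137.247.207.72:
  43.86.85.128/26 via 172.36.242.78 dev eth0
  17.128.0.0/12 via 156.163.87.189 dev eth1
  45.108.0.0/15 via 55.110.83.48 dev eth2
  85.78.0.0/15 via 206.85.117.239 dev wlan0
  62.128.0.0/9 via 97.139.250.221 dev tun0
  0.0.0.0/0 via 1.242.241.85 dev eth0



Longest prefix match for 137.247.207.72:
  /26 43.86.85.128: no
  /12 17.128.0.0: no
  /15 45.108.0.0: no
  /15 85.78.0.0: no
  /9 62.128.0.0: no
  /0 0.0.0.0: MATCH
Selected: next-hop 1.242.241.85 via eth0 (matched /0)


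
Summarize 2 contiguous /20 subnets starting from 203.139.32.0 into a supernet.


Original prefix: /20
Number of subnets: 2 = 2^1
New prefix = 20 - 1 = 19
Supernet: 203.139.32.0/19


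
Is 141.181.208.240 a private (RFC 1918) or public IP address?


RFC 1918 private ranges:
  10.0.0.0/8 (10.0.0.0 - 10.255.255.255)
  172.16.0.0/12 (172.16.0.0 - 172.31.255.255)
  192.168.0.0/16 (192.168.0.0 - 192.168.255.255)
Public (not in any RFC 1918 range)


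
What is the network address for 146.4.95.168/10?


IP:   10010010.00000100.01011111.10101000
Mask: 11111111.11000000.00000000.00000000
AND operation:
Net:  10010010.00000000.00000000.00000000
Network: 146.0.0.0/10


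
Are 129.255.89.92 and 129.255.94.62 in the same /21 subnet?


Mask: 255.255.248.0
129.255.89.92 AND mask = 129.255.88.0
129.255.94.62 AND mask = 129.255.88.0
Yes, same subnet (129.255.88.0)


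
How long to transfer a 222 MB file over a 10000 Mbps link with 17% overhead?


Effective throughput = 10000 * (1 - 17/100) = 8300 Mbps
File size in Mb = 222 * 8 = 1776 Mb
Time = 1776 / 8300
Time = 0.214 seconds


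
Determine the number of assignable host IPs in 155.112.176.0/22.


Host bits = 32 - 22 = 10
Total addresses = 2^10 = 1024
Usable = total - 2 (network and broadcast)
Usable hosts: 1022


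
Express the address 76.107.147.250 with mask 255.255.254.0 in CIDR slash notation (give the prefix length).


Binary: 11111111.11111111.11111110.00000000
Count leading 1s
Prefix: /23


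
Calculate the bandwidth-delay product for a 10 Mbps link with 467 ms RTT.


BDP = bandwidth * RTT
= 10 Mbps * 467 ms
= 10 * 1e6 * 467 / 1000 bits
= 4670000 bits
= 583750 bytes
= 570.0684 KB
BDP = 4670000 bits (583750 bytes)


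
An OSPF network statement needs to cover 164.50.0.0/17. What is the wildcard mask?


Subnet mask: 255.255.128.0
Wildcard = 255.255.255.255 - subnet mask
255 - 255 = 0
255 - 255 = 0
255 - 128 = 127
255 - 0 = 255
Wildcard: 0.0.127.255


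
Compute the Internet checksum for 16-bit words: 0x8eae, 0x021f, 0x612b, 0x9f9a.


Sum all words (with carry folding):
+ 0x8eae = 0x8eae
+ 0x021f = 0x90cd
+ 0x612b = 0xf1f8
+ 0x9f9a = 0x9193
One's complement: ~0x9193
Checksum = 0x6e6c


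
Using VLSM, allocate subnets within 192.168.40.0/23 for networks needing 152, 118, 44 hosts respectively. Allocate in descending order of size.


152 hosts -> /24 (254 usable): 192.168.40.0/24
118 hosts -> /25 (126 usable): 192.168.41.0/25
44 hosts -> /26 (62 usable): 192.168.41.128/26
Allocation: 192.168.40.0/24 (152 hosts, 254 usable); 192.168.41.0/25 (118 hosts, 126 usable); 192.168.41.128/26 (44 hosts, 62 usable)


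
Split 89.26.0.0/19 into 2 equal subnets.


New prefix = 19 + 1 = 20
Each subnet has 4096 addresses
  89.26.0.0/20
  89.26.16.0/20
Subnets: 89.26.0.0/20, 89.26.16.0/20


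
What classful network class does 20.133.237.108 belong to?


First octet: 20
Binary: 00010100
0xxxxxxx -> Class A (1-126)
Class A, default mask 255.0.0.0 (/8)


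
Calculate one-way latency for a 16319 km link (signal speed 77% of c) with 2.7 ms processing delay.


Speed = 0.77 * 3e5 km/s = 231000 km/s
Propagation delay = 16319 / 231000 = 0.0706 s = 70.645 ms
Processing delay = 2.7 ms
Total one-way latency = 73.345 ms


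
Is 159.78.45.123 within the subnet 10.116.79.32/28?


Subnet network: 10.116.79.32
Test IP AND mask: 159.78.45.112
No, 159.78.45.123 is not in 10.116.79.32/28


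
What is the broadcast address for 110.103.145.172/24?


Network: 110.103.145.0/24
Host bits = 8
Set all host bits to 1:
Broadcast: 110.103.145.255


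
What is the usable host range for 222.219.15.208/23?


Network: 222.219.14.0
Broadcast: 222.219.15.255
First usable = network + 1
Last usable = broadcast - 1
Range: 222.219.14.1 to 222.219.15.254


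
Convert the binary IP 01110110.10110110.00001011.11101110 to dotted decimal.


01110110 = 118
10110110 = 182
00001011 = 11
11101110 = 238
IP: 118.182.11.238


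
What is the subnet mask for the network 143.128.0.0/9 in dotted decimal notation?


/9 means 9 network bits, 23 host bits
Binary: 11111111100000000000000000000000
Mask: 255.128.0.0


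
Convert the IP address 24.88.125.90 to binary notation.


24 = 00011000
88 = 01011000
125 = 01111101
90 = 01011010
Binary: 00011000.01011000.01111101.01011010


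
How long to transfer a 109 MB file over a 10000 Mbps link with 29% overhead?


Effective throughput = 10000 * (1 - 29/100) = 7100 Mbps
File size in Mb = 109 * 8 = 872 Mb
Time = 872 / 7100
Time = 0.1228 seconds


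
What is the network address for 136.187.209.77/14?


IP:   10001000.10111011.11010001.01001101
Mask: 11111111.11111100.00000000.00000000
AND operation:
Net:  10001000.10111000.00000000.00000000
Network: 136.184.0.0/14


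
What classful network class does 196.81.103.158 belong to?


First octet: 196
Binary: 11000100
110xxxxx -> Class C (192-223)
Class C, default mask 255.255.255.0 (/24)


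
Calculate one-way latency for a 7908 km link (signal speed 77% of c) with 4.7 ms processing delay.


Speed = 0.77 * 3e5 km/s = 231000 km/s
Propagation delay = 7908 / 231000 = 0.0342 s = 34.2338 ms
Processing delay = 4.7 ms
Total one-way latency = 38.9338 ms
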